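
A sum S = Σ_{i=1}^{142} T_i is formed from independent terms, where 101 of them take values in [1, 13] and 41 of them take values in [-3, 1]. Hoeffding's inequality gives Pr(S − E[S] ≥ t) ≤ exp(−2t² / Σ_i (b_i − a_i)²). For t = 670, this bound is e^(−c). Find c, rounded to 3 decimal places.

59.066

Σ(b_i − a_i)² = 101·12² + 41·4² = 15200.
c = 2t² / 15200 = 2·670² / 15200 = 59.0658.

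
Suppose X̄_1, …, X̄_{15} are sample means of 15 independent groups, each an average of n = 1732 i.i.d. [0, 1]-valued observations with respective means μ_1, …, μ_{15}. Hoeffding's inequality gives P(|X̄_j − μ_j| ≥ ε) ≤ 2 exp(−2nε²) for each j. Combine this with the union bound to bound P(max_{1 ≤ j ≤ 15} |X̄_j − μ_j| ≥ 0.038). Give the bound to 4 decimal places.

0.2017

Per-experiment Hoeffding bound: 2·exp(−2·1732·0.038²) = 2·exp(−5.00202) = 0.013449.
Union bound over 15 events: 15·0.013449 = 0.20173.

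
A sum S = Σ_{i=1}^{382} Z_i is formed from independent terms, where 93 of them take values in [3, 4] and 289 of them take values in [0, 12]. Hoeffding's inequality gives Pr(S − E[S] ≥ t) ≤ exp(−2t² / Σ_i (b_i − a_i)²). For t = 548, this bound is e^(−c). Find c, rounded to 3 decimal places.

Σ(b_i − a_i)² = 93·1² + 289·12² = 41709.
c = 2t² / 41709 = 2·548² / 41709 = 14.4000.

14.400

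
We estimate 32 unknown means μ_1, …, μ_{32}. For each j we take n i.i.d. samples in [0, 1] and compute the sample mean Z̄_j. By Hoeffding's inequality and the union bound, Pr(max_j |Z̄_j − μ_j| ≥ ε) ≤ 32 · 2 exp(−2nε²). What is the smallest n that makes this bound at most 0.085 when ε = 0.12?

Need 2·32·exp(−2nε²) ≤ 0.085, i.e. exp(−2nε²) ≤ 0.085/64.
So 2nε² ≥ ln(64/0.085) = 6.623987.
Hence n ≥ 6.623987/(2·0.12²) = 230.000.
The smallest integer n is 230.

230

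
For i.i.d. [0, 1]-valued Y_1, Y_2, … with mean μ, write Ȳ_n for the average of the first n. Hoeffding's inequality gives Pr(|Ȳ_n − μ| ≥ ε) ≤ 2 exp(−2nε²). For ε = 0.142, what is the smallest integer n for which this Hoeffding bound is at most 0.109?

Require 2·exp(−2nε²) ≤ 0.109, i.e. 2nε² ≥ ln(2/0.109) = 2.909555.
So n ≥ 2.909555 / (2·0.142²) = 72.147.
The smallest integer n is 73.

73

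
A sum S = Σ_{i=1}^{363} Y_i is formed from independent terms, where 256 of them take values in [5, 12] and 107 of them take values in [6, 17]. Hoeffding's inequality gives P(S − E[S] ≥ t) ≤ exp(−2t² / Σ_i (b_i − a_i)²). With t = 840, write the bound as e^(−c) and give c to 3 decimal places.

Σ(b_i − a_i)² = 256·7² + 107·11² = 25491.
c = 2t² / 25491 = 2·840² / 25491 = 55.3607.

55.361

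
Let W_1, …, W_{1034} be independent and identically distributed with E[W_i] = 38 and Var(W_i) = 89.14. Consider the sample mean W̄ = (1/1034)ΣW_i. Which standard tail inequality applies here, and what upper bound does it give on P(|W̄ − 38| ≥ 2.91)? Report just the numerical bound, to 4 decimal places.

0.0102

With mean and variance of each term known, Chebyshev's inequality bounds the deviation of the sum (or sample mean).
Var(W̄) = Var(W_i)/n = 89.14/1034 = 0.086209.
Chebyshev: P(|W̄ − 38| ≥ 2.91) ≤ Var(W̄)/(2.91)² = 89.14/(1034·2.91²) = 0.0102.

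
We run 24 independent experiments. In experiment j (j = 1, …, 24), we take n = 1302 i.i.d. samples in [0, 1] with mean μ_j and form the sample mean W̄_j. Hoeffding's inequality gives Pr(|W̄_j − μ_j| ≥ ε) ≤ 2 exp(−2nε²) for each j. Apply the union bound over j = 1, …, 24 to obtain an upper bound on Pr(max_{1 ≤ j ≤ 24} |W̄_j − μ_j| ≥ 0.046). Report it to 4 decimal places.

0.1942

Per-experiment Hoeffding bound: 2·exp(−2·1302·0.046²) = 2·exp(−5.51006) = 0.0080917.
Union bound over 24 events: 24·0.0080917 = 0.19420.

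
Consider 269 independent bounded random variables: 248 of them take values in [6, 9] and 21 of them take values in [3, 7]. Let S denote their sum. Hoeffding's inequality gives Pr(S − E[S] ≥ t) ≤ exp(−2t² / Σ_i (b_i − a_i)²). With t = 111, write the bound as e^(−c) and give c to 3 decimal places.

Σ(b_i − a_i)² = 248·3² + 21·4² = 2568.
c = 2t² / 2568 = 2·111² / 2568 = 9.5958.

9.596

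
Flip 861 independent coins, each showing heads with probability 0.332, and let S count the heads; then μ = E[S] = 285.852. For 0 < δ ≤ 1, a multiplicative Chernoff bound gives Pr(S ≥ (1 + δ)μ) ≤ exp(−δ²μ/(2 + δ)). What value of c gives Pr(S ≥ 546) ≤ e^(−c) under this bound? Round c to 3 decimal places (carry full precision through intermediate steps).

Write 546 = (1 + δ)μ, so δ = 546/285.852 − 1 = 0.9100793…
Then the exponent is δ²μ/(2 + δ) = (546 − μ)² / (μ·(2 + δ)) = 81.356998.

81.357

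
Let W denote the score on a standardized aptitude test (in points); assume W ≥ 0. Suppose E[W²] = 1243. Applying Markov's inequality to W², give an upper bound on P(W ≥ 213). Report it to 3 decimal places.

Since W ≥ 0, the event {W ≥ 213} is the same as {W² ≥ 45369}.
Markov's inequality applied to W² gives P(W² ≥ 45369) ≤ E[W²]/45369 = 1243/45369 = 0.0274.

0.027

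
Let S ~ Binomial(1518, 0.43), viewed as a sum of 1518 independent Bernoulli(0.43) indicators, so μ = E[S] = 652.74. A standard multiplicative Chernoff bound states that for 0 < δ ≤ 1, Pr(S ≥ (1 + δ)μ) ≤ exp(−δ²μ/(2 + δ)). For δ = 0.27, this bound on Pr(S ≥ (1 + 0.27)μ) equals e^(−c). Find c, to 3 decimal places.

c = δ²μ/(2 + δ) = 0.27²·652.74/(2 + 0.27) = 20.9624.

20.962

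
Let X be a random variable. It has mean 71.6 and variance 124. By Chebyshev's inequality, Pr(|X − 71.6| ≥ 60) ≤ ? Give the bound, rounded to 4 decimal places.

0.0344

Chebyshev: Pr(|X − μ| ≥ t) ≤ Var(X)/t².
Bound = 124 / 3600 = 0.0344.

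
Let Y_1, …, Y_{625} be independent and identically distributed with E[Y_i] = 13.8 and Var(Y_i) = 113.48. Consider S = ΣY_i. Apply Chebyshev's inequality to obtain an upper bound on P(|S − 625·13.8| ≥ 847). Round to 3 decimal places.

0.099

Var(S) = n·Var(Y_i) = 625·113.48 = 70925.
Chebyshev: P(|S − 625·13.8| ≥ 847) ≤ Var(S)/847² = 70925/717409 = 0.0989.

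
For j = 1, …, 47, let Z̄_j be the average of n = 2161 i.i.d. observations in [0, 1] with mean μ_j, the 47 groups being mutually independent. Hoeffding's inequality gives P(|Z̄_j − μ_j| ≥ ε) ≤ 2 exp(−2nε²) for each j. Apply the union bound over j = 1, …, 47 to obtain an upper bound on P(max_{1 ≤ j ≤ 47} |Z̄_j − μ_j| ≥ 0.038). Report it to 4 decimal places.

Per-experiment Hoeffding bound: 2·exp(−2·2161·0.038²) = 2·exp(−6.24097) = 0.0038959.
Union bound over 47 events: 47·0.0038959 = 0.18311.

0.1831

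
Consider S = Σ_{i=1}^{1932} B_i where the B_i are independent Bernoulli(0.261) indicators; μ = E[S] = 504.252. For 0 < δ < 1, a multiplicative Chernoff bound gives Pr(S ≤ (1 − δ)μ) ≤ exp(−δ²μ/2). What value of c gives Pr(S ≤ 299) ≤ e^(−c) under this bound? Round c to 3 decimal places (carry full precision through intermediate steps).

41.773

Write 299 = (1 − δ)μ, so δ = 1 − 299/504.252 = 0.4070425…
Then the exponent is δ²μ/2 = (μ − 299)²/(2μ) = 41.773145.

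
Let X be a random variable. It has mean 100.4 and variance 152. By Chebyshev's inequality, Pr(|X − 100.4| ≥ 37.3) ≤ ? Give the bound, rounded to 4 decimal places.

Chebyshev: Pr(|X − μ| ≥ t) ≤ Var(X)/t².
Bound = 152 / 1391.29 = 0.1093.

0.1093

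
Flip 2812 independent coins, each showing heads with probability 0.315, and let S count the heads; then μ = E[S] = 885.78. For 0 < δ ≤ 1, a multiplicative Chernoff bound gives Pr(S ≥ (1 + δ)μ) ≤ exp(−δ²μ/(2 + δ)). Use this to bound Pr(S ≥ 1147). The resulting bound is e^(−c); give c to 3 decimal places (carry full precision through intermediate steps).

33.568

Write 1147 = (1 + δ)μ, so δ = 1147/885.78 − 1 = 0.2949039…
Then the exponent is δ²μ/(2 + δ) = (1147 − μ)² / (μ·(2 + δ)) = 33.567768.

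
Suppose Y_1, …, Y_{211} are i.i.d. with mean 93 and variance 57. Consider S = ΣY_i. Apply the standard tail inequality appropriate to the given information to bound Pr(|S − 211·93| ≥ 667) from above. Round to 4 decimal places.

With mean and variance of each term known, Chebyshev's inequality bounds the deviation of the sum (or sample mean).
Var(S) = n·Var(Y_i) = 211·57 = 12027.
Chebyshev: Pr(|S − 211·93| ≥ 667) ≤ Var(S)/667² = 12027/444889 = 0.0270.

0.0270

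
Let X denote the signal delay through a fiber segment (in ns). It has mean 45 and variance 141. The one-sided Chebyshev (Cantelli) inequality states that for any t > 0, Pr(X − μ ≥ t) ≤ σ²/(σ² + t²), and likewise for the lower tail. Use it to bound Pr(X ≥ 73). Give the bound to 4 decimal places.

0.1524

Here σ² = 141 and t = 28, so σ² + t² = 925.
Cantelli's bound: 141/925 = 0.1524.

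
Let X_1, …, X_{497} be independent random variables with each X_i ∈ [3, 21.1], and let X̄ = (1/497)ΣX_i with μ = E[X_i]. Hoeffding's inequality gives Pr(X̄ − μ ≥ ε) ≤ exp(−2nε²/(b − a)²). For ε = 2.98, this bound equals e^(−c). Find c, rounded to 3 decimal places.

c = 2nε²/(b − a)² = 2·497·2.98² / 18.1² = 26.9440.

26.944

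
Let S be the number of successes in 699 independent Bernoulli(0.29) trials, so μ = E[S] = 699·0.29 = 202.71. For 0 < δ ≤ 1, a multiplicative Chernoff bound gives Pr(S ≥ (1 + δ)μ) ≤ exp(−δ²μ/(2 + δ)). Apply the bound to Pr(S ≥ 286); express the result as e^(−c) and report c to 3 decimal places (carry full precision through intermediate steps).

Write 286 = (1 + δ)μ, so δ = 286/202.71 − 1 = 0.4108825…
Then the exponent is δ²μ/(2 + δ) = (286 − μ)² / (μ·(2 + δ)) = 14.194971.

14.195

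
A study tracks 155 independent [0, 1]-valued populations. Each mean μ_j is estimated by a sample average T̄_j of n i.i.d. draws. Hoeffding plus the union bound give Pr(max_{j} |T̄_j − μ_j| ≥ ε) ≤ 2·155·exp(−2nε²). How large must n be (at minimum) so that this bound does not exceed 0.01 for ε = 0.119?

366

Need 2·155·exp(−2nε²) ≤ 0.01, i.e. exp(−2nε²) ≤ 0.01/310.
So 2nε² ≥ ln(310/0.01) = 10.341742.
Hence n ≥ 10.341742/(2·0.119²) = 365.149.
The smallest integer n is 366.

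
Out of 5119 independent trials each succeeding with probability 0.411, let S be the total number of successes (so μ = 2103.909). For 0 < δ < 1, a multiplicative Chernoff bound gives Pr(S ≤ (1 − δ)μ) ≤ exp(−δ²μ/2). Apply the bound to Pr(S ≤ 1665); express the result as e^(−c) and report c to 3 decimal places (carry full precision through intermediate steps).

Write 1665 = (1 − δ)μ, so δ = 1 − 1665/2103.909 = 0.208616…
Then the exponent is δ²μ/2 = (μ − 1665)²/(2μ) = 45.781712.

45.782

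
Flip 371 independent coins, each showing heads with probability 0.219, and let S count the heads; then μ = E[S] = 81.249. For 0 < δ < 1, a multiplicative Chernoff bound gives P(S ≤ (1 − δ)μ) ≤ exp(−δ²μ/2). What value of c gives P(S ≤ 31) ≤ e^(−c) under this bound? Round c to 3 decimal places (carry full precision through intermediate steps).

15.538

Write 31 = (1 − δ)μ, so δ = 1 − 31/81.249 = 0.6184568…
Then the exponent is δ²μ/2 = (μ − 31)²/(2μ) = 15.538419.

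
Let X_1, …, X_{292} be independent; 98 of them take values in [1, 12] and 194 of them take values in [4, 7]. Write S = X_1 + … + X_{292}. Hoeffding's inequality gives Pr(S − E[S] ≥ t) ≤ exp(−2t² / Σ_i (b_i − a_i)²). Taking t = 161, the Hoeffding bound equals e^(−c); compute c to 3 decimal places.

3.811

Σ(b_i − a_i)² = 98·11² + 194·3² = 13604.
c = 2t² / 13604 = 2·161² / 13604 = 3.8108.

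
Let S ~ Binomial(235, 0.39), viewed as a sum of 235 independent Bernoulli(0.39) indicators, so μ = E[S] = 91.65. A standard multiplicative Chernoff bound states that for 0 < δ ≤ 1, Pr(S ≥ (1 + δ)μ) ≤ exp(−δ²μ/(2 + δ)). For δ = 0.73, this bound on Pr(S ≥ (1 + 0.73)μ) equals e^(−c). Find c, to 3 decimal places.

17.890

c = δ²μ/(2 + δ) = 0.73²·91.65/(2 + 0.73) = 17.8902.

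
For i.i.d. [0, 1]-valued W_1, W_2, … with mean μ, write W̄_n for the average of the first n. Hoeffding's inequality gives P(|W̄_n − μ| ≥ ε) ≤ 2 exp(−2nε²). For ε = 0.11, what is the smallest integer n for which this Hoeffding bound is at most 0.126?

Require 2·exp(−2nε²) ≤ 0.126, i.e. 2nε² ≥ ln(2/0.126) = 2.764621.
So n ≥ 2.764621 / (2·0.11²) = 114.241.
The smallest integer n is 115.

115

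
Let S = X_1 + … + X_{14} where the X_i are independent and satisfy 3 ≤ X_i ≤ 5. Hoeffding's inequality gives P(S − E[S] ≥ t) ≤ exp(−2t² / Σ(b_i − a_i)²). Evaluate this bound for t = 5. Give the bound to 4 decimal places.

0.4095

Σ(b_i − a_i)² = 14·(2)² = 56.
Exponent = 2·5²/56 = 0.8929.
Bound = exp(−0.8929) = 0.40948.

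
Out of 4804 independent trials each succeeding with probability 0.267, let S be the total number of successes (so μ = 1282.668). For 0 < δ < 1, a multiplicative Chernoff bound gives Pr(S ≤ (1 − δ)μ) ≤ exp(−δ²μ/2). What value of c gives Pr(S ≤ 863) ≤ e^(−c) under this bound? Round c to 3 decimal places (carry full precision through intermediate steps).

Write 863 = (1 − δ)μ, so δ = 1 − 863/1282.668 = 0.3271837…
Then the exponent is δ²μ/2 = (μ − 863)²/(2μ) = 68.654254.

68.654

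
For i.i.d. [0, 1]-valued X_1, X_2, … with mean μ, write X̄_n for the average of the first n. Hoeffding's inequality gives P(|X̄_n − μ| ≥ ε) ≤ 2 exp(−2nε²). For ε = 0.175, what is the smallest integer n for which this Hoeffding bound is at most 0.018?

77

Require 2·exp(−2nε²) ≤ 0.018, i.e. 2nε² ≥ ln(2/0.018) = 4.710531.
So n ≥ 4.710531 / (2·0.175²) = 76.907.
The smallest integer n is 77.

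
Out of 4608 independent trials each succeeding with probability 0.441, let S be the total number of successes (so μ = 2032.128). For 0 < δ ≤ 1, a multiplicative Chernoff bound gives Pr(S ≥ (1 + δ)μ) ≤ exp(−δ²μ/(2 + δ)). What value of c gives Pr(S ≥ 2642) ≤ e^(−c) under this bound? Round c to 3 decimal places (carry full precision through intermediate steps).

79.575

Write 2642 = (1 + δ)μ, so δ = 2642/2032.128 − 1 = 0.300115…
Then the exponent is δ²μ/(2 + δ) = (2642 − μ)² / (μ·(2 + δ)) = 79.575026.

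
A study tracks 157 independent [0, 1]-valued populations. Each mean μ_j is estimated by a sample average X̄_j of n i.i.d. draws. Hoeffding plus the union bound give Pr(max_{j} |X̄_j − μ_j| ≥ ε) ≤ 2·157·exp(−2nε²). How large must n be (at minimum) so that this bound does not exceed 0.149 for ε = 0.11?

317

Need 2·157·exp(−2nε²) ≤ 0.149, i.e. exp(−2nε²) ≤ 0.149/314.
So 2nε² ≥ ln(314/0.149) = 7.653202.
Hence n ≥ 7.653202/(2·0.11²) = 316.248.
The smallest integer n is 317.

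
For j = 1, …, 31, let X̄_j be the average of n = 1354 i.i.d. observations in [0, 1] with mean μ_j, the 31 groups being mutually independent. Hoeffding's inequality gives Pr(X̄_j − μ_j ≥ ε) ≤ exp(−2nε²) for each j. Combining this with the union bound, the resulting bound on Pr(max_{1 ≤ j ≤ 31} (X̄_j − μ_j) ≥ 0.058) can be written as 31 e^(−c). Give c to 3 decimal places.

Union bound over the 31 events: Pr(max_{1 ≤ j ≤ 31} (X̄_j − μ_j) ≥ 0.058) ≤ 31·exp(−2nε²) = 31 exp(−2·1354·0.058²).
So c = 2·1354·0.058² = 9.1097.

9.110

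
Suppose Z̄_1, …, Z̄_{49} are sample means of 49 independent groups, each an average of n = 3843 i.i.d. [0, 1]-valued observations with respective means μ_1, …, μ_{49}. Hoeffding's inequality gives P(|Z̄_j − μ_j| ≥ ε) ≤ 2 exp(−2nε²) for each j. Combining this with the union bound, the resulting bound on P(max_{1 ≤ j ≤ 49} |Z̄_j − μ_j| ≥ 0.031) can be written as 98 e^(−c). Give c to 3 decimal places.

7.386

Union bound over the 49 events: P(max_{1 ≤ j ≤ 49} |Z̄_j − μ_j| ≥ 0.031) ≤ 49·2·exp(−2nε²) = 98 exp(−2·3843·0.031²).
So c = 2·3843·0.031² = 7.3862.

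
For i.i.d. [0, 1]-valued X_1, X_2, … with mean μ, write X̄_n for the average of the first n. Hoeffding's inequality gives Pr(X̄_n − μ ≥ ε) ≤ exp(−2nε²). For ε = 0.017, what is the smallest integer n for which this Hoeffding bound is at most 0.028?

Require exp(−2nε²) ≤ 0.028, i.e. 2nε² ≥ ln(1/0.028) = 3.575551.
So n ≥ 3.575551 / (2·0.017²) = 6186.074.
The smallest integer n is 6187.

6187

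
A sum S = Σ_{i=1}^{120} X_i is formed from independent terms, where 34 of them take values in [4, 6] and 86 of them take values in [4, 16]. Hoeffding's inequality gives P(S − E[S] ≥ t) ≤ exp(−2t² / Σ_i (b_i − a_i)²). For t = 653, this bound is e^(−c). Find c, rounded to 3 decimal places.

Σ(b_i − a_i)² = 34·2² + 86·12² = 12520.
c = 2t² / 12520 = 2·653² / 12520 = 68.1165.

68.116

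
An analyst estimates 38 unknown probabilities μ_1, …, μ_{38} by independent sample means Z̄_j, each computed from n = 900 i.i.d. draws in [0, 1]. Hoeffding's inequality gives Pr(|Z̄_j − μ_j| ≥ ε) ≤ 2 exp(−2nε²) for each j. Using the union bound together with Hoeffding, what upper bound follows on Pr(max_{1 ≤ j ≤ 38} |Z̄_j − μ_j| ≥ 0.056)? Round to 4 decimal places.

0.2687

Per-experiment Hoeffding bound: 2·exp(−2·900·0.056²) = 2·exp(−5.64480) = 0.0070717.
Union bound over 38 events: 38·0.0070717 = 0.26873.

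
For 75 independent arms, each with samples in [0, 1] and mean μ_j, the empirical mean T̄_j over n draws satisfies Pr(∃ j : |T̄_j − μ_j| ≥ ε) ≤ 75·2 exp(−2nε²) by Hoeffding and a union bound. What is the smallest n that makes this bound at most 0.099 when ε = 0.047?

Need 2·75·exp(−2nε²) ≤ 0.099, i.e. exp(−2nε²) ≤ 0.099/150.
So 2nε² ≥ ln(150/0.099) = 7.323271.
Hence n ≥ 7.323271/(2·0.047²) = 1657.599.
The smallest integer n is 1658.

1658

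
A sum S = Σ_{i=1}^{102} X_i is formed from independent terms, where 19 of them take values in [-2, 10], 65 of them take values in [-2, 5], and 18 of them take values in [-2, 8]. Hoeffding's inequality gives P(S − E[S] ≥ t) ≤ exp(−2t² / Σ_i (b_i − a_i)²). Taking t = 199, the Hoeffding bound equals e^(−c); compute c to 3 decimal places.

Σ(b_i − a_i)² = 19·12² + 65·7² + 18·10² = 7721.
c = 2t² / 7721 = 2·199² / 7721 = 10.2580.

10.258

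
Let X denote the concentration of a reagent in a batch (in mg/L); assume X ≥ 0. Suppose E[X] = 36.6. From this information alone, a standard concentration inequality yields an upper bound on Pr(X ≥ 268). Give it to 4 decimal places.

Only the mean of a non-negative variable is known, so Markov's inequality is the applicable tail bound.
Markov's inequality: for a non-negative random variable, Pr(X ≥ a) ≤ E[X]/a.
Here E[X] = 36.6 and a = 268, so the bound is 36.6/268 = 0.1366.

0.1366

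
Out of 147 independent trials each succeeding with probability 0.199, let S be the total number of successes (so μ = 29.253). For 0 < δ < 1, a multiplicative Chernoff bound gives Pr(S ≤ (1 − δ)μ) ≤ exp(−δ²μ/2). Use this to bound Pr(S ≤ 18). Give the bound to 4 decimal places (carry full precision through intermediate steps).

Write 18 = (1 − δ)μ, so δ = 1 − 18/29.253 = 0.3846785…
Then the exponent is δ²μ/2 = (μ − 18)²/(2μ) = 2.164394.
Bound = exp(−2.164394) = 0.11482.

0.1148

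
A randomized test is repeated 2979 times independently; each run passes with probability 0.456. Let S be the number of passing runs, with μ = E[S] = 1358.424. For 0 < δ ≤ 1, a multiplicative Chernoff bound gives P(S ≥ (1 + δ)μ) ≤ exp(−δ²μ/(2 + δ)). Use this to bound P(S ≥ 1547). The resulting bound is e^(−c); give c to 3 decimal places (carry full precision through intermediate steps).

12.239

Write 1547 = (1 + δ)μ, so δ = 1547/1358.424 − 1 = 0.1388197…
Then the exponent is δ²μ/(2 + δ) = (1547 − μ)² / (μ·(2 + δ)) = 12.239490.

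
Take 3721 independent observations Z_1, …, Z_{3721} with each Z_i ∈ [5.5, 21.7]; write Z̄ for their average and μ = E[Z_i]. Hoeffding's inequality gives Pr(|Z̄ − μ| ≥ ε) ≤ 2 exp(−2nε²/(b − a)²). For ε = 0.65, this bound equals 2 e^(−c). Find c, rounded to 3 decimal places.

11.981

c = 2nε²/(b − a)² = 2·3721·0.65² / 16.2² = 11.9808.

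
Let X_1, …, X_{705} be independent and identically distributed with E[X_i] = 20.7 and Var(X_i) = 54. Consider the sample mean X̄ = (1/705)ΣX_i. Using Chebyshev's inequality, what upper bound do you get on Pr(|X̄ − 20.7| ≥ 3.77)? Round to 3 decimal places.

Var(X̄) = Var(X_i)/n = 54/705 = 0.076596.
Chebyshev: Pr(|X̄ − 20.7| ≥ 3.77) ≤ Var(X̄)/(3.77)² = 54/(705·3.77²) = 0.0054.

0.005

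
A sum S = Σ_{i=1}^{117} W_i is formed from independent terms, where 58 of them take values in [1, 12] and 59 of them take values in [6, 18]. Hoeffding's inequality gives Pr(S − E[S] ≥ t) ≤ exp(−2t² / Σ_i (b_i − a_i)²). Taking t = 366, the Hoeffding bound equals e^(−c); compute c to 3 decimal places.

Σ(b_i − a_i)² = 58·11² + 59·12² = 15514.
c = 2t² / 15514 = 2·366² / 15514 = 17.2690.

17.269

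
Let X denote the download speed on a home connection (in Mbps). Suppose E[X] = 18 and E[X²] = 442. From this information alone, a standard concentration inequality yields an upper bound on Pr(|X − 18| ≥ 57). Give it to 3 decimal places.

The first two moments determine the variance, so Chebyshev's inequality is the sharpest standard bound available.
Var(X) = E[X²] − (E[X])² = 442 − 324 = 118.
Chebyshev's inequality: Pr(|X − μ| ≥ t) ≤ Var(X)/t² = 118/3249 = 0.0363.

0.036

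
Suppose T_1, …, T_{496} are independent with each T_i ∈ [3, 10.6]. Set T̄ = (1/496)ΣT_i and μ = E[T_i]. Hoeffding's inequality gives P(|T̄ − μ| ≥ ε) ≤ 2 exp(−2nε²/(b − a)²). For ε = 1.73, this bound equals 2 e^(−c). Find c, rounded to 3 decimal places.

c = 2nε²/(b − a)² = 2·496·1.73² / 7.6² = 51.4016.

51.402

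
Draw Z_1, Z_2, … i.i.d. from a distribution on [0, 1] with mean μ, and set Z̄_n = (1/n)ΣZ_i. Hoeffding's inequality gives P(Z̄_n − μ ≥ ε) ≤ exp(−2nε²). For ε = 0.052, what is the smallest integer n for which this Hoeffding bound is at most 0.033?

Require exp(−2nε²) ≤ 0.033, i.e. 2nε² ≥ ln(1/0.033) = 3.411248.
So n ≥ 3.411248 / (2·0.052²) = 630.778.
The smallest integer n is 631.

631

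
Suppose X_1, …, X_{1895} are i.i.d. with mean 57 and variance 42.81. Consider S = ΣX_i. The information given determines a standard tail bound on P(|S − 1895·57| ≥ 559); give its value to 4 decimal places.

With mean and variance of each term known, Chebyshev's inequality bounds the deviation of the sum (or sample mean).
Var(S) = n·Var(X_i) = 1895·42.81 = 81124.95.
Chebyshev: P(|S − 1895·57| ≥ 559) ≤ Var(S)/559² = 81124.95/312481 = 0.2596.

0.2596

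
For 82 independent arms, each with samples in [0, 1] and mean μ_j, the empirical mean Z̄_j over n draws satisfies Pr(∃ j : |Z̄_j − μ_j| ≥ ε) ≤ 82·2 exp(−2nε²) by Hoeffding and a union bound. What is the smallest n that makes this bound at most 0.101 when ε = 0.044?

1910

Need 2·82·exp(−2nε²) ≤ 0.101, i.e. exp(−2nε²) ≤ 0.101/164.
So 2nε² ≥ ln(164/0.101) = 7.392501.
Hence n ≥ 7.392501/(2·0.044²) = 1909.220.
The smallest integer n is 1910.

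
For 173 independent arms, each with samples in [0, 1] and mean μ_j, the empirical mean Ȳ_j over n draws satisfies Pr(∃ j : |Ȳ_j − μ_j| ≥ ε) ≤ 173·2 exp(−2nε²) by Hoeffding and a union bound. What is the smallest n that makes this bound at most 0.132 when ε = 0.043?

Need 2·173·exp(−2nε²) ≤ 0.132, i.e. exp(−2nε²) ≤ 0.132/346.
So 2nε² ≥ ln(346/0.132) = 7.871392.
Hence n ≥ 7.871392/(2·0.043²) = 2128.554.
The smallest integer n is 2129.

2129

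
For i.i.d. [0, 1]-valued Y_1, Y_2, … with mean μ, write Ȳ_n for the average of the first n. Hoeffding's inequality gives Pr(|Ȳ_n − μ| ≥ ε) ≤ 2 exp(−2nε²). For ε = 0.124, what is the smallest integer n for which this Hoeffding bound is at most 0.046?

123

Require 2·exp(−2nε²) ≤ 0.046, i.e. 2nε² ≥ ln(2/0.046) = 3.772261.
So n ≥ 3.772261 / (2·0.124²) = 122.667.
The smallest integer n is 123.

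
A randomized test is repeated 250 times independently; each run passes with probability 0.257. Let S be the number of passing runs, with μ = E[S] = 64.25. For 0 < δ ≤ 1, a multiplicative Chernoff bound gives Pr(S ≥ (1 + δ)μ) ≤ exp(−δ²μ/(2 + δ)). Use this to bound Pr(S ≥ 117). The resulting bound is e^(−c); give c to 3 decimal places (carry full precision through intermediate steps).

Write 117 = (1 + δ)μ, so δ = 117/64.25 − 1 = 0.8210117…
Then the exponent is δ²μ/(2 + δ) = (117 − μ)² / (μ·(2 + δ)) = 15.352069.

15.352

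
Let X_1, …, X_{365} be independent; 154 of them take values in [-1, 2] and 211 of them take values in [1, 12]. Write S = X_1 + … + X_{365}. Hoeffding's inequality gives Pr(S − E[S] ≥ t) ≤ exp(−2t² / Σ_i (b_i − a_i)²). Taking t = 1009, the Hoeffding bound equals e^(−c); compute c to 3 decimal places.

75.646

Σ(b_i − a_i)² = 154·3² + 211·11² = 26917.
c = 2t² / 26917 = 2·1009² / 26917 = 75.6459.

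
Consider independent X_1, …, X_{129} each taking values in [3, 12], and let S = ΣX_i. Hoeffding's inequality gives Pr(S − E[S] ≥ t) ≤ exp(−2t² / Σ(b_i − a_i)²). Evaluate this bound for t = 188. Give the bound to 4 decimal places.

Σ(b_i − a_i)² = 129·(9)² = 10449.
Exponent = 2·188²/10449 = 6.7650.
Bound = exp(−6.7650) = 0.00115.

0.0012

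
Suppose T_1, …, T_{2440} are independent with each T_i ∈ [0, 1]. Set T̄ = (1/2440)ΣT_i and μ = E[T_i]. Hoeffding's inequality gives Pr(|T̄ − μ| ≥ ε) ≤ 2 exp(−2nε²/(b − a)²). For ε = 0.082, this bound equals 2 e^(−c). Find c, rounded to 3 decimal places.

c = 2nε²/(b − a)² = 2·2440·0.082² / 1² = 32.8131.

32.813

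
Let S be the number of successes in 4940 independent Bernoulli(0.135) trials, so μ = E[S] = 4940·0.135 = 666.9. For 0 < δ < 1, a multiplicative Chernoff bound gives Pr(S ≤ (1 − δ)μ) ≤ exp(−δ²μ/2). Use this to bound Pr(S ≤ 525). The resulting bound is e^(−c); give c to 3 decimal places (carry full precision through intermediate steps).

Write 525 = (1 − δ)μ, so δ = 1 − 525/666.9 = 0.2127755…
Then the exponent is δ²μ/2 = (μ − 525)²/(2μ) = 15.096424.

15.096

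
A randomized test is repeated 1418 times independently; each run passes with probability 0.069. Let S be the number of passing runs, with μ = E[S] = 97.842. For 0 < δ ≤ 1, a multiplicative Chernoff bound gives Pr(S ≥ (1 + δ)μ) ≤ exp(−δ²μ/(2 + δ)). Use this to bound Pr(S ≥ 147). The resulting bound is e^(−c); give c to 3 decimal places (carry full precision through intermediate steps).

9.870

Write 147 = (1 + δ)μ, so δ = 147/97.842 − 1 = 0.5024223…
Then the exponent is δ²μ/(2 + δ) = (147 − μ)² / (μ·(2 + δ)) = 9.869667.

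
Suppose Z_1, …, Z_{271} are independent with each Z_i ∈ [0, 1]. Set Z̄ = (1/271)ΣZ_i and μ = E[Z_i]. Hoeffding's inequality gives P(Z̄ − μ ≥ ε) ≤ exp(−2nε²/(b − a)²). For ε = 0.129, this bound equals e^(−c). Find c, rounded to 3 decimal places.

c = 2nε²/(b − a)² = 2·271·0.129² / 1² = 9.0194.

9.019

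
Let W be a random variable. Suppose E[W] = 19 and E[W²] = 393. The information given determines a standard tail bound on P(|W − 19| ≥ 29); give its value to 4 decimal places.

0.0380

The first two moments determine the variance, so Chebyshev's inequality is the sharpest standard bound available.
Var(W) = E[W²] − (E[W])² = 393 − 361 = 32.
Chebyshev's inequality: P(|W − μ| ≥ t) ≤ Var(W)/t² = 32/841 = 0.0380.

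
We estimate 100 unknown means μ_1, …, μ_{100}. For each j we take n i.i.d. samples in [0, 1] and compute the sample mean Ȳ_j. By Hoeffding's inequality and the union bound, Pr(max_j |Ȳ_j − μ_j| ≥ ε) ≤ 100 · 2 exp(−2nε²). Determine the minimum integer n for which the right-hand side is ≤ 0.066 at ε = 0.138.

211

Need 2·100·exp(−2nε²) ≤ 0.066, i.e. exp(−2nε²) ≤ 0.066/200.
So 2nε² ≥ ln(200/0.066) = 8.016418.
Hence n ≥ 8.016418/(2·0.138²) = 210.471.
The smallest integer n is 211.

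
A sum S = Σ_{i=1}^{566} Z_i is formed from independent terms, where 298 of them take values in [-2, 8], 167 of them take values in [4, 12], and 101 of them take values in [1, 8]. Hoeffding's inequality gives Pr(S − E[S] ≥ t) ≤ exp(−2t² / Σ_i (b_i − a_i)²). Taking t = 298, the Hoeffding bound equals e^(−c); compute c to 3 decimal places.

3.909

Σ(b_i − a_i)² = 298·10² + 167·8² + 101·7² = 45437.
c = 2t² / 45437 = 2·298² / 45437 = 3.9089.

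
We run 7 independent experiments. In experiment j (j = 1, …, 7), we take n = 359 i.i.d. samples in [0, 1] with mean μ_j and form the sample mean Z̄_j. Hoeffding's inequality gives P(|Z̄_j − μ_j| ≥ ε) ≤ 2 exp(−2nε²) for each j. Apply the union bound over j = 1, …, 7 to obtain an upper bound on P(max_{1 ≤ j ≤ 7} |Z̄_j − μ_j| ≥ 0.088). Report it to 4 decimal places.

0.0539

Per-experiment Hoeffding bound: 2·exp(−2·359·0.088²) = 2·exp(−5.56019) = 0.0076961.
Union bound over 7 events: 7·0.0076961 = 0.05387.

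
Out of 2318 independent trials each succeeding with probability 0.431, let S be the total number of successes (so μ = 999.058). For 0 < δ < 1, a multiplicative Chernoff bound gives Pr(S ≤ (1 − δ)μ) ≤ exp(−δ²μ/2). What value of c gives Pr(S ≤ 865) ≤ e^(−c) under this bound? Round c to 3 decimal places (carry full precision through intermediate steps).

8.994

Write 865 = (1 − δ)μ, so δ = 1 − 865/999.058 = 0.1341844…
Then the exponent is δ²μ/2 = (μ − 865)²/(2μ) = 8.994246.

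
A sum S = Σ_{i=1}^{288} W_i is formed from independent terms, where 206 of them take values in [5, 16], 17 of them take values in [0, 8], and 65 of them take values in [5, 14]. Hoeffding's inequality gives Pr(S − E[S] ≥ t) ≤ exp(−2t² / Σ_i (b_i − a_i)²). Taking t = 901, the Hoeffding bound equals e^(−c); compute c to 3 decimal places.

51.907

Σ(b_i − a_i)² = 206·11² + 17·8² + 65·9² = 31279.
c = 2t² / 31279 = 2·901² / 31279 = 51.9071.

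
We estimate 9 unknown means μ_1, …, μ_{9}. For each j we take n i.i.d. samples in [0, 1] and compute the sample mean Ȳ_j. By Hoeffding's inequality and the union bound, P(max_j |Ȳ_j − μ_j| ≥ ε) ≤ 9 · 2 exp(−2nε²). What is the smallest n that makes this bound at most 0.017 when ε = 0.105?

316

Need 2·9·exp(−2nε²) ≤ 0.017, i.e. exp(−2nε²) ≤ 0.017/18.
So 2nε² ≥ ln(18/0.017) = 6.964914.
Hence n ≥ 6.964914/(2·0.105²) = 315.869.
The smallest integer n is 316.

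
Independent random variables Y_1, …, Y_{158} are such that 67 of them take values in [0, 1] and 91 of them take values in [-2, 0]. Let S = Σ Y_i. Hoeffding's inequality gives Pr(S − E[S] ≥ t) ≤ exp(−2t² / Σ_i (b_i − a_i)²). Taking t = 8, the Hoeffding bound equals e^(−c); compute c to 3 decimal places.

0.297

Σ(b_i − a_i)² = 67·1² + 91·2² = 431.
c = 2t² / 431 = 2·8² / 431 = 0.2970.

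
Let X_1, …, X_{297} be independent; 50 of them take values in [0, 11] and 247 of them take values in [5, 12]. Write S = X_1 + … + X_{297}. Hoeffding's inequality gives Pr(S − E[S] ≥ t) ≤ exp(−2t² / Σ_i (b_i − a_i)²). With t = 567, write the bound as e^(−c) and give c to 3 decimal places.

Σ(b_i − a_i)² = 50·11² + 247·7² = 18153.
c = 2t² / 18153 = 2·567² / 18153 = 35.4199.

35.420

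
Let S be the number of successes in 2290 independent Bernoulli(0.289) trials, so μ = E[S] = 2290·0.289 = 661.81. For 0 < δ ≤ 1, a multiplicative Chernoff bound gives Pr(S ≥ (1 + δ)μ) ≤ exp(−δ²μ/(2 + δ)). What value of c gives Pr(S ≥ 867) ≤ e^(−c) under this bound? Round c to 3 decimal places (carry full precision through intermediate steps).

27.540

Write 867 = (1 + δ)μ, so δ = 867/661.81 − 1 = 0.3100437…
Then the exponent is δ²μ/(2 + δ) = (867 − μ)² / (μ·(2 + δ)) = 27.539679.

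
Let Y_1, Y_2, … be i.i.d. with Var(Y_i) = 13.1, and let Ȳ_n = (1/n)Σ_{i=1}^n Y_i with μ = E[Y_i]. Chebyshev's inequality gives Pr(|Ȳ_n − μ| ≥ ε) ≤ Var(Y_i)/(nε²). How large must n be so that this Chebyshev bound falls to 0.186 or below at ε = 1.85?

21

Require 13.1/(n·1.85²) ≤ 0.186, i.e. n ≥ 13.1/(0.186·1.85²) = 20.579.
The smallest integer n is 21.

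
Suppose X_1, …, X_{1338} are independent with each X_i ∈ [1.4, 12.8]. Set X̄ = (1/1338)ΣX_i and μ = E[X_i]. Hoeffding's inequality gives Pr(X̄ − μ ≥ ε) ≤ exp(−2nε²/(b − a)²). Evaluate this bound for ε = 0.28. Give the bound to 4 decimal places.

Exponent: 2nε²/(b − a)² = 2·1338·0.28² / 11.4² = 1.61433.
Bound = exp(−1.61433) = 0.19902.

0.1990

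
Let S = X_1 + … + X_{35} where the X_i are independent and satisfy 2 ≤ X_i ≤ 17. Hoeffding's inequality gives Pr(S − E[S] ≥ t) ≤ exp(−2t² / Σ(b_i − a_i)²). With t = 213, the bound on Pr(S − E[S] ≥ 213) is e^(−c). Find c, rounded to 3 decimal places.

11.522

Σ(b_i − a_i)² = 35·(15)² = 7875.
c = 2t²/7875 = 2·213²/7875 = 11.5223.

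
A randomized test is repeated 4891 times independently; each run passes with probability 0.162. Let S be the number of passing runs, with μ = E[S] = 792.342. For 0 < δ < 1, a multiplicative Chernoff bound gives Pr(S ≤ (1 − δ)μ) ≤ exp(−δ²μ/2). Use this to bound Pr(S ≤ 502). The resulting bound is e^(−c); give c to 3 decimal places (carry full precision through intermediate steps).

53.196

Write 502 = (1 − δ)μ, so δ = 1 − 502/792.342 = 0.3664352…
Then the exponent is δ²μ/2 = (μ − 502)²/(2μ) = 53.195765.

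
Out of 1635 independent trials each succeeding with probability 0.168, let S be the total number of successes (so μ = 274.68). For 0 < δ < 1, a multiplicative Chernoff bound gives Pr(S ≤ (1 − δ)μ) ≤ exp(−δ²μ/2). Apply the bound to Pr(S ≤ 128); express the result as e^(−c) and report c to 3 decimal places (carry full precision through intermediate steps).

39.164

Write 128 = (1 − δ)μ, so δ = 1 − 128/274.68 = 0.5340032…
Then the exponent is δ²μ/2 = (μ − 128)²/(2μ) = 39.163795.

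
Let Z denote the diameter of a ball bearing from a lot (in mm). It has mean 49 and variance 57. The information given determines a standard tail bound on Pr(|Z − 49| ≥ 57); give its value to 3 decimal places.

Mean and variance are known, so Chebyshev's inequality applies.
Chebyshev: Pr(|Z − μ| ≥ t) ≤ Var(Z)/t².
Bound = 57 / 3249 = 0.0175.

0.018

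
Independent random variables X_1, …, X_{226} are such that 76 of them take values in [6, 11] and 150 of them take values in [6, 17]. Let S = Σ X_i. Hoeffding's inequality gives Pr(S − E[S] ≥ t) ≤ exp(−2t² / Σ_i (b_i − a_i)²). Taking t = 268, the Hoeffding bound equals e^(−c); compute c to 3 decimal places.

Σ(b_i − a_i)² = 76·5² + 150·11² = 20050.
c = 2t² / 20050 = 2·268² / 20050 = 7.1645.

7.164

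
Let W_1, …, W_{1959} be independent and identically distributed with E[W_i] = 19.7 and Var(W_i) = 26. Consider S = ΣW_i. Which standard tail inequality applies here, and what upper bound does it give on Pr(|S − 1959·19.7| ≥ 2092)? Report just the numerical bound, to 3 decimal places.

With mean and variance of each term known, Chebyshev's inequality bounds the deviation of the sum (or sample mean).
Var(S) = n·Var(W_i) = 1959·26 = 50934.
Chebyshev: Pr(|S − 1959·19.7| ≥ 2092) ≤ Var(S)/2092² = 50934/4376464 = 0.0116.

0.012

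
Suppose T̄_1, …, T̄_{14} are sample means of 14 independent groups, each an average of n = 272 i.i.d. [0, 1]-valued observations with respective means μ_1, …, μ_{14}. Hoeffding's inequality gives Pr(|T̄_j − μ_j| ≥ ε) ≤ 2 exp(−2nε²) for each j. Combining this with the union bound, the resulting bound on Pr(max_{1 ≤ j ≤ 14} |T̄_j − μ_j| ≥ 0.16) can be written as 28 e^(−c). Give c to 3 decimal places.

13.926

Union bound over the 14 events: Pr(max_{1 ≤ j ≤ 14} |T̄_j − μ_j| ≥ 0.16) ≤ 14·2·exp(−2nε²) = 28 exp(−2·272·0.16²).
So c = 2·272·0.16² = 13.9264.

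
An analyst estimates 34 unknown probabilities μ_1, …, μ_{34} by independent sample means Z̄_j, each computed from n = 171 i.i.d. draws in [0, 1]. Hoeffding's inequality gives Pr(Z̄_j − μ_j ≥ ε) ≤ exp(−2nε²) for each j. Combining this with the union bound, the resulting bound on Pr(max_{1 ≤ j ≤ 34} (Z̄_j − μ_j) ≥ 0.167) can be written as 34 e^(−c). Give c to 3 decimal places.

Union bound over the 34 events: Pr(max_{1 ≤ j ≤ 34} (Z̄_j − μ_j) ≥ 0.167) ≤ 34·exp(−2nε²) = 34 exp(−2·171·0.167²).
So c = 2·171·0.167² = 9.5380.

9.538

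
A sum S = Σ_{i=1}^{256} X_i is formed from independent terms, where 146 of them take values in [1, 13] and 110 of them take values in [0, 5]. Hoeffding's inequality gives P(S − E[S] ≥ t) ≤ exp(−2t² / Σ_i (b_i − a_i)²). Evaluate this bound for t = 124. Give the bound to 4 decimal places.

Σ(b_i − a_i)² = 146·12² + 110·5² = 23774.
Exponent = 2·124² / 23774 = 1.29351.
Bound = exp(−1.29351) = 0.27431.

0.2743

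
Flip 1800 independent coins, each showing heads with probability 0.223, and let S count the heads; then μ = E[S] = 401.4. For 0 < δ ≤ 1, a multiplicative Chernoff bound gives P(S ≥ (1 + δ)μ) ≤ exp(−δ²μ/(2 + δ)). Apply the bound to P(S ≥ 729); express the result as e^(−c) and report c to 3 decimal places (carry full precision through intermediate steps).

94.941

Write 729 = (1 + δ)μ, so δ = 729/401.4 − 1 = 0.8161435…
Then the exponent is δ²μ/(2 + δ) = (729 − μ)² / (μ·(2 + δ)) = 94.941401.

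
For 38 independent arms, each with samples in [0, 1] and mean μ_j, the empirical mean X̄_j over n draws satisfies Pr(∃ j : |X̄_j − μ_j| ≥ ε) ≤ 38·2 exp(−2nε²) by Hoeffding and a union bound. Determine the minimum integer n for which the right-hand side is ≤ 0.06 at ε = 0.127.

222

Need 2·38·exp(−2nε²) ≤ 0.06, i.e. exp(−2nε²) ≤ 0.06/76.
So 2nε² ≥ ln(76/0.06) = 7.144144.
Hence n ≥ 7.144144/(2·0.127²) = 221.469.
The smallest integer n is 222.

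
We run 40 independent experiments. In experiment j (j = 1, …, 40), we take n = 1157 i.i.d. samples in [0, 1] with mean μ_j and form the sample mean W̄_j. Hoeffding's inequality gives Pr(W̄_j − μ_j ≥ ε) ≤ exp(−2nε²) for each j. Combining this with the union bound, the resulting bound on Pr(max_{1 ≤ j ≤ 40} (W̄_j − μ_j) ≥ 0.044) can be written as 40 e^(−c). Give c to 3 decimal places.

Union bound over the 40 events: Pr(max_{1 ≤ j ≤ 40} (W̄_j − μ_j) ≥ 0.044) ≤ 40·exp(−2nε²) = 40 exp(−2·1157·0.044²).
So c = 2·1157·0.044² = 4.4799.

4.480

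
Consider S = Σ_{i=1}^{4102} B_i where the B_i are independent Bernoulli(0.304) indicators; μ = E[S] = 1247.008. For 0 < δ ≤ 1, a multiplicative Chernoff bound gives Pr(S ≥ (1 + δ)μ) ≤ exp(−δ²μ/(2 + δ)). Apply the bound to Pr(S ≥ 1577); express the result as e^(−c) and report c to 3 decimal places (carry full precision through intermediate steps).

Write 1577 = (1 + δ)μ, so δ = 1577/1247.008 − 1 = 0.264627…
Then the exponent is δ²μ/(2 + δ) = (1577 − μ)² / (μ·(2 + δ)) = 38.560344.

38.560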